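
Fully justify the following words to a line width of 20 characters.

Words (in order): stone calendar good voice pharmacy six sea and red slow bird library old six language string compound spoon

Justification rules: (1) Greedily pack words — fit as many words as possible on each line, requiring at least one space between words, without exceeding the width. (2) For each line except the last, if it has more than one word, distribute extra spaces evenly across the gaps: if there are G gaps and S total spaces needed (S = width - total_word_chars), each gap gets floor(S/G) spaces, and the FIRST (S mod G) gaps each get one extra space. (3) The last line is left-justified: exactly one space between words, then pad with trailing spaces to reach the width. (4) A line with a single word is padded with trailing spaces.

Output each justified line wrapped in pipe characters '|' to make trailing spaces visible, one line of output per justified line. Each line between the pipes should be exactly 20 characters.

Answer: |stone  calendar good|
|voice  pharmacy  six|
|sea   and  red  slow|
|bird library old six|
|language      string|
|compound spoon      |

Derivation:
Line 1: ['stone', 'calendar', 'good'] (min_width=19, slack=1)
Line 2: ['voice', 'pharmacy', 'six'] (min_width=18, slack=2)
Line 3: ['sea', 'and', 'red', 'slow'] (min_width=16, slack=4)
Line 4: ['bird', 'library', 'old', 'six'] (min_width=20, slack=0)
Line 5: ['language', 'string'] (min_width=15, slack=5)
Line 6: ['compound', 'spoon'] (min_width=14, slack=6)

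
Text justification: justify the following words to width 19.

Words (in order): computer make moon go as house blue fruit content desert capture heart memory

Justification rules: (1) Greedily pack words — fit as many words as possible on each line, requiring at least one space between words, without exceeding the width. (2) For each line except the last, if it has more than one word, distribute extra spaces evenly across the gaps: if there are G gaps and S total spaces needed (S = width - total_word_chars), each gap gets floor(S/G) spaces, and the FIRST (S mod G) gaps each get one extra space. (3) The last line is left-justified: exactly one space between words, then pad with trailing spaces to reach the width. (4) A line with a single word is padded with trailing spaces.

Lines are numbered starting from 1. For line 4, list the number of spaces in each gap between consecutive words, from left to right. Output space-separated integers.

Line 1: ['computer', 'make', 'moon'] (min_width=18, slack=1)
Line 2: ['go', 'as', 'house', 'blue'] (min_width=16, slack=3)
Line 3: ['fruit', 'content'] (min_width=13, slack=6)
Line 4: ['desert', 'capture'] (min_width=14, slack=5)
Line 5: ['heart', 'memory'] (min_width=12, slack=7)

Answer: 6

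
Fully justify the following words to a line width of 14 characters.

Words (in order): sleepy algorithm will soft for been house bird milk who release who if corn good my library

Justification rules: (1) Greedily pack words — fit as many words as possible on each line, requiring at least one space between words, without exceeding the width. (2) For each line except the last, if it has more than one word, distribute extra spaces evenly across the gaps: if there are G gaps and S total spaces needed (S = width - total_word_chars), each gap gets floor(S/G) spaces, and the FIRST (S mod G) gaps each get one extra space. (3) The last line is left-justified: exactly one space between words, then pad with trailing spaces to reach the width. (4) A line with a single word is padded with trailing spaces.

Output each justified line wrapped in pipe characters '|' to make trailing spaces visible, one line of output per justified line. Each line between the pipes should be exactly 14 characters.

Answer: |sleepy        |
|algorithm will|
|soft  for been|
|house     bird|
|milk       who|
|release who if|
|corn  good  my|
|library       |

Derivation:
Line 1: ['sleepy'] (min_width=6, slack=8)
Line 2: ['algorithm', 'will'] (min_width=14, slack=0)
Line 3: ['soft', 'for', 'been'] (min_width=13, slack=1)
Line 4: ['house', 'bird'] (min_width=10, slack=4)
Line 5: ['milk', 'who'] (min_width=8, slack=6)
Line 6: ['release', 'who', 'if'] (min_width=14, slack=0)
Line 7: ['corn', 'good', 'my'] (min_width=12, slack=2)
Line 8: ['library'] (min_width=7, slack=7)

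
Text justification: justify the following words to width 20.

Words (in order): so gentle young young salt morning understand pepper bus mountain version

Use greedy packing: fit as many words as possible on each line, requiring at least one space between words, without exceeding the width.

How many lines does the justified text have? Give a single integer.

Line 1: ['so', 'gentle', 'young'] (min_width=15, slack=5)
Line 2: ['young', 'salt', 'morning'] (min_width=18, slack=2)
Line 3: ['understand', 'pepper'] (min_width=17, slack=3)
Line 4: ['bus', 'mountain', 'version'] (min_width=20, slack=0)
Total lines: 4

Answer: 4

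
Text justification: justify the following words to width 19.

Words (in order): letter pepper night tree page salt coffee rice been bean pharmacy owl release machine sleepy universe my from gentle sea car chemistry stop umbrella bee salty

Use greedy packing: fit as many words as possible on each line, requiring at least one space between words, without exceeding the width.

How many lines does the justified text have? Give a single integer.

Answer: 9

Derivation:
Line 1: ['letter', 'pepper', 'night'] (min_width=19, slack=0)
Line 2: ['tree', 'page', 'salt'] (min_width=14, slack=5)
Line 3: ['coffee', 'rice', 'been'] (min_width=16, slack=3)
Line 4: ['bean', 'pharmacy', 'owl'] (min_width=17, slack=2)
Line 5: ['release', 'machine'] (min_width=15, slack=4)
Line 6: ['sleepy', 'universe', 'my'] (min_width=18, slack=1)
Line 7: ['from', 'gentle', 'sea', 'car'] (min_width=19, slack=0)
Line 8: ['chemistry', 'stop'] (min_width=14, slack=5)
Line 9: ['umbrella', 'bee', 'salty'] (min_width=18, slack=1)
Total lines: 9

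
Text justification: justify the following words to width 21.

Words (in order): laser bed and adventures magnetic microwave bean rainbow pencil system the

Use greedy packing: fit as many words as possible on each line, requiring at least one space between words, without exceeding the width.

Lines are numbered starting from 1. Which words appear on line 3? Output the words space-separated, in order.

Answer: microwave bean

Derivation:
Line 1: ['laser', 'bed', 'and'] (min_width=13, slack=8)
Line 2: ['adventures', 'magnetic'] (min_width=19, slack=2)
Line 3: ['microwave', 'bean'] (min_width=14, slack=7)
Line 4: ['rainbow', 'pencil', 'system'] (min_width=21, slack=0)
Line 5: ['the'] (min_width=3, slack=18)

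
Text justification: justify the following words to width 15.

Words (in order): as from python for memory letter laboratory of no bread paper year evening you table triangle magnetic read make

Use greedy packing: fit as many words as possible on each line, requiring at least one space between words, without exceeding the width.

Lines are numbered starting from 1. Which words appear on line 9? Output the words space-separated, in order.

Line 1: ['as', 'from', 'python'] (min_width=14, slack=1)
Line 2: ['for', 'memory'] (min_width=10, slack=5)
Line 3: ['letter'] (min_width=6, slack=9)
Line 4: ['laboratory', 'of'] (min_width=13, slack=2)
Line 5: ['no', 'bread', 'paper'] (min_width=14, slack=1)
Line 6: ['year', 'evening'] (min_width=12, slack=3)
Line 7: ['you', 'table'] (min_width=9, slack=6)
Line 8: ['triangle'] (min_width=8, slack=7)
Line 9: ['magnetic', 'read'] (min_width=13, slack=2)
Line 10: ['make'] (min_width=4, slack=11)

Answer: magnetic read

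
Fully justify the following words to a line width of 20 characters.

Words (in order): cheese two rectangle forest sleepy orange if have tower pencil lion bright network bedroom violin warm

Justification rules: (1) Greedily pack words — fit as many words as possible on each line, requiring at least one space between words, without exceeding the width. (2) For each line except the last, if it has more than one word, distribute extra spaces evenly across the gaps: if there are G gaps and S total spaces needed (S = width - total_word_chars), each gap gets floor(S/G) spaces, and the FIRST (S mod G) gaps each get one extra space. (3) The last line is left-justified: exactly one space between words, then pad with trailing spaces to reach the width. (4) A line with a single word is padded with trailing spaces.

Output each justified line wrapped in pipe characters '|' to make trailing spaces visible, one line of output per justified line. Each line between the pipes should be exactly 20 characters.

Answer: |cheese two rectangle|
|forest sleepy orange|
|if have tower pencil|
|lion  bright network|
|bedroom violin warm |

Derivation:
Line 1: ['cheese', 'two', 'rectangle'] (min_width=20, slack=0)
Line 2: ['forest', 'sleepy', 'orange'] (min_width=20, slack=0)
Line 3: ['if', 'have', 'tower', 'pencil'] (min_width=20, slack=0)
Line 4: ['lion', 'bright', 'network'] (min_width=19, slack=1)
Line 5: ['bedroom', 'violin', 'warm'] (min_width=19, slack=1)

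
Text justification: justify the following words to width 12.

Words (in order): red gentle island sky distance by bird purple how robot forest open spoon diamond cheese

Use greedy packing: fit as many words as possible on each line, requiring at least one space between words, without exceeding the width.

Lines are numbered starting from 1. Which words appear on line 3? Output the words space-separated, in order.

Line 1: ['red', 'gentle'] (min_width=10, slack=2)
Line 2: ['island', 'sky'] (min_width=10, slack=2)
Line 3: ['distance', 'by'] (min_width=11, slack=1)
Line 4: ['bird', 'purple'] (min_width=11, slack=1)
Line 5: ['how', 'robot'] (min_width=9, slack=3)
Line 6: ['forest', 'open'] (min_width=11, slack=1)
Line 7: ['spoon'] (min_width=5, slack=7)
Line 8: ['diamond'] (min_width=7, slack=5)
Line 9: ['cheese'] (min_width=6, slack=6)

Answer: distance by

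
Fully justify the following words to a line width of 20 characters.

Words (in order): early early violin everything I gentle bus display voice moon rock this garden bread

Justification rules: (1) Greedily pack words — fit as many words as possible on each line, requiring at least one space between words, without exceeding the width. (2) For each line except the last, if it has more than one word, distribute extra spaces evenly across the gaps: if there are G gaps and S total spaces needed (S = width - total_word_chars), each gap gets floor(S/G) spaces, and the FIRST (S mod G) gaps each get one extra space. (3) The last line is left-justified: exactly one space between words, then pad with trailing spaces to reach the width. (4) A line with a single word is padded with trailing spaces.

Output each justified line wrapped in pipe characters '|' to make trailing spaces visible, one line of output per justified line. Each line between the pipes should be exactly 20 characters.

Answer: |early  early  violin|
|everything  I gentle|
|bus   display  voice|
|moon    rock    this|
|garden bread        |

Derivation:
Line 1: ['early', 'early', 'violin'] (min_width=18, slack=2)
Line 2: ['everything', 'I', 'gentle'] (min_width=19, slack=1)
Line 3: ['bus', 'display', 'voice'] (min_width=17, slack=3)
Line 4: ['moon', 'rock', 'this'] (min_width=14, slack=6)
Line 5: ['garden', 'bread'] (min_width=12, slack=8)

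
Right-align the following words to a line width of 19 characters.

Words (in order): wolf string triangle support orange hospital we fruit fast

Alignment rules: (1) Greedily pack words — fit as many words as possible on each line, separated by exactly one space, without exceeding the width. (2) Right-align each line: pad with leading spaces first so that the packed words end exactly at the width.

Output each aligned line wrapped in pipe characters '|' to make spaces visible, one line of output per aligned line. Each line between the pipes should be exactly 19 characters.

Line 1: ['wolf', 'string'] (min_width=11, slack=8)
Line 2: ['triangle', 'support'] (min_width=16, slack=3)
Line 3: ['orange', 'hospital', 'we'] (min_width=18, slack=1)
Line 4: ['fruit', 'fast'] (min_width=10, slack=9)

Answer: |        wolf string|
|   triangle support|
| orange hospital we|
|         fruit fast|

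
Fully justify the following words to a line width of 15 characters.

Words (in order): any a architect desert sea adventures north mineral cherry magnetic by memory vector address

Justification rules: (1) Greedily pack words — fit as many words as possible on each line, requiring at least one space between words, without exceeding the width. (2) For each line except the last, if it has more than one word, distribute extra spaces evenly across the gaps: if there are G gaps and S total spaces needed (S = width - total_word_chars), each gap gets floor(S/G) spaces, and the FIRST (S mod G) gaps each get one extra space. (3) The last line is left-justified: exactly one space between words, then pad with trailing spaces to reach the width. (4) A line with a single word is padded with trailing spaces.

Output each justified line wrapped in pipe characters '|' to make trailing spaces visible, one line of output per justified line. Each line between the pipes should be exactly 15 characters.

Answer: |any a architect|
|desert      sea|
|adventures     |
|north   mineral|
|cherry magnetic|
|by       memory|
|vector address |

Derivation:
Line 1: ['any', 'a', 'architect'] (min_width=15, slack=0)
Line 2: ['desert', 'sea'] (min_width=10, slack=5)
Line 3: ['adventures'] (min_width=10, slack=5)
Line 4: ['north', 'mineral'] (min_width=13, slack=2)
Line 5: ['cherry', 'magnetic'] (min_width=15, slack=0)
Line 6: ['by', 'memory'] (min_width=9, slack=6)
Line 7: ['vector', 'address'] (min_width=14, slack=1)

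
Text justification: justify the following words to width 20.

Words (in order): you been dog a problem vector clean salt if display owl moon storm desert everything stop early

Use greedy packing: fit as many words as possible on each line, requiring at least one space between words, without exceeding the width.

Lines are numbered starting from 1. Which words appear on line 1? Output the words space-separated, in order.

Line 1: ['you', 'been', 'dog', 'a'] (min_width=14, slack=6)
Line 2: ['problem', 'vector', 'clean'] (min_width=20, slack=0)
Line 3: ['salt', 'if', 'display', 'owl'] (min_width=19, slack=1)
Line 4: ['moon', 'storm', 'desert'] (min_width=17, slack=3)
Line 5: ['everything', 'stop'] (min_width=15, slack=5)
Line 6: ['early'] (min_width=5, slack=15)

Answer: you been dog a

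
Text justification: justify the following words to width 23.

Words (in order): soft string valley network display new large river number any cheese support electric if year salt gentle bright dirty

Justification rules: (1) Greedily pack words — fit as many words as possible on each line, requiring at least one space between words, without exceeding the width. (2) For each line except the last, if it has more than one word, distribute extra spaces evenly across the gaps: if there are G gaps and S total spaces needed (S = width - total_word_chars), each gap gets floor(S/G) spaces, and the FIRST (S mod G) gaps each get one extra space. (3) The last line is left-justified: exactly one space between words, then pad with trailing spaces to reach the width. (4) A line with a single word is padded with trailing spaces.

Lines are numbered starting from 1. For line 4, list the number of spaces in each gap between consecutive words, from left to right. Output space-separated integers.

Line 1: ['soft', 'string', 'valley'] (min_width=18, slack=5)
Line 2: ['network', 'display', 'new'] (min_width=19, slack=4)
Line 3: ['large', 'river', 'number', 'any'] (min_width=22, slack=1)
Line 4: ['cheese', 'support', 'electric'] (min_width=23, slack=0)
Line 5: ['if', 'year', 'salt', 'gentle'] (min_width=19, slack=4)
Line 6: ['bright', 'dirty'] (min_width=12, slack=11)

Answer: 1 1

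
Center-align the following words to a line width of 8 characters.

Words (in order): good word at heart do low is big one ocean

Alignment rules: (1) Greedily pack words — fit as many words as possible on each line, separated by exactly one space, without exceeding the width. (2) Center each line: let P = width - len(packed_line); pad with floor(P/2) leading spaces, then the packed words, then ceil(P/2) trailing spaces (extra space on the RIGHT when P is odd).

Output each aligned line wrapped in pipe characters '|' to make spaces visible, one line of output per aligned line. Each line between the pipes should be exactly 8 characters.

Line 1: ['good'] (min_width=4, slack=4)
Line 2: ['word', 'at'] (min_width=7, slack=1)
Line 3: ['heart', 'do'] (min_width=8, slack=0)
Line 4: ['low', 'is'] (min_width=6, slack=2)
Line 5: ['big', 'one'] (min_width=7, slack=1)
Line 6: ['ocean'] (min_width=5, slack=3)

Answer: |  good  |
|word at |
|heart do|
| low is |
|big one |
| ocean  |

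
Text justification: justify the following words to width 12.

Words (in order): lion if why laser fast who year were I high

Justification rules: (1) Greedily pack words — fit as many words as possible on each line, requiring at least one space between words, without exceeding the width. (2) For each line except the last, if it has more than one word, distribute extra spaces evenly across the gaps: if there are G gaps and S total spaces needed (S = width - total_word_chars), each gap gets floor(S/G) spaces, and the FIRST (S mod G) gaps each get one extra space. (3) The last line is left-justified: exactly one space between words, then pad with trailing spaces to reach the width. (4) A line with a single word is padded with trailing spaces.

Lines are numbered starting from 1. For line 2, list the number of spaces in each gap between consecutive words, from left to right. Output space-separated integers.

Answer: 3

Derivation:
Line 1: ['lion', 'if', 'why'] (min_width=11, slack=1)
Line 2: ['laser', 'fast'] (min_width=10, slack=2)
Line 3: ['who', 'year'] (min_width=8, slack=4)
Line 4: ['were', 'I', 'high'] (min_width=11, slack=1)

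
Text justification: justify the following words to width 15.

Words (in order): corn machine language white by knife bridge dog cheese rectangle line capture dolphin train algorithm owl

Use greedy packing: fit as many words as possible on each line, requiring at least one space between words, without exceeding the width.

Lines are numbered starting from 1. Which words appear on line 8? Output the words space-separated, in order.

Answer: owl

Derivation:
Line 1: ['corn', 'machine'] (min_width=12, slack=3)
Line 2: ['language', 'white'] (min_width=14, slack=1)
Line 3: ['by', 'knife', 'bridge'] (min_width=15, slack=0)
Line 4: ['dog', 'cheese'] (min_width=10, slack=5)
Line 5: ['rectangle', 'line'] (min_width=14, slack=1)
Line 6: ['capture', 'dolphin'] (min_width=15, slack=0)
Line 7: ['train', 'algorithm'] (min_width=15, slack=0)
Line 8: ['owl'] (min_width=3, slack=12)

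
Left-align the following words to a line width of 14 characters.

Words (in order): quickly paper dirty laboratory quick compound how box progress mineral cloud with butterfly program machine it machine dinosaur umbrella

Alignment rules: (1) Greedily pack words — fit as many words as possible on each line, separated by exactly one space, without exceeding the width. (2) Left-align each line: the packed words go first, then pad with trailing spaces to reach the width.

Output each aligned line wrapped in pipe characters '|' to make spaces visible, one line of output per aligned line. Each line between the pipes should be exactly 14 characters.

Answer: |quickly paper |
|dirty         |
|laboratory    |
|quick compound|
|how box       |
|progress      |
|mineral cloud |
|with butterfly|
|program       |
|machine it    |
|machine       |
|dinosaur      |
|umbrella      |

Derivation:
Line 1: ['quickly', 'paper'] (min_width=13, slack=1)
Line 2: ['dirty'] (min_width=5, slack=9)
Line 3: ['laboratory'] (min_width=10, slack=4)
Line 4: ['quick', 'compound'] (min_width=14, slack=0)
Line 5: ['how', 'box'] (min_width=7, slack=7)
Line 6: ['progress'] (min_width=8, slack=6)
Line 7: ['mineral', 'cloud'] (min_width=13, slack=1)
Line 8: ['with', 'butterfly'] (min_width=14, slack=0)
Line 9: ['program'] (min_width=7, slack=7)
Line 10: ['machine', 'it'] (min_width=10, slack=4)
Line 11: ['machine'] (min_width=7, slack=7)
Line 12: ['dinosaur'] (min_width=8, slack=6)
Line 13: ['umbrella'] (min_width=8, slack=6)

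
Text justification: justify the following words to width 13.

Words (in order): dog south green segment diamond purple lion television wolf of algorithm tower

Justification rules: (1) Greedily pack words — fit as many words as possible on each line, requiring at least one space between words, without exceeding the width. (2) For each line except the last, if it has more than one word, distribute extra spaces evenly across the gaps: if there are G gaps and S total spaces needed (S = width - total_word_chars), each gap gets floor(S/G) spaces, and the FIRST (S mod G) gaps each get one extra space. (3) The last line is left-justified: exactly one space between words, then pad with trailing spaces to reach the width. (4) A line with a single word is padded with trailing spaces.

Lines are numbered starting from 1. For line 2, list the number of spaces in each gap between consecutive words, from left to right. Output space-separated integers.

Answer: 1

Derivation:
Line 1: ['dog', 'south'] (min_width=9, slack=4)
Line 2: ['green', 'segment'] (min_width=13, slack=0)
Line 3: ['diamond'] (min_width=7, slack=6)
Line 4: ['purple', 'lion'] (min_width=11, slack=2)
Line 5: ['television'] (min_width=10, slack=3)
Line 6: ['wolf', 'of'] (min_width=7, slack=6)
Line 7: ['algorithm'] (min_width=9, slack=4)
Line 8: ['tower'] (min_width=5, slack=8)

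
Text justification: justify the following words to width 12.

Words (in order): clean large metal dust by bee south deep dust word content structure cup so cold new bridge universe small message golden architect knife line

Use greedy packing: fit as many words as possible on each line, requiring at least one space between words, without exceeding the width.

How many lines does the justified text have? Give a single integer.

Answer: 14

Derivation:
Line 1: ['clean', 'large'] (min_width=11, slack=1)
Line 2: ['metal', 'dust'] (min_width=10, slack=2)
Line 3: ['by', 'bee', 'south'] (min_width=12, slack=0)
Line 4: ['deep', 'dust'] (min_width=9, slack=3)
Line 5: ['word', 'content'] (min_width=12, slack=0)
Line 6: ['structure'] (min_width=9, slack=3)
Line 7: ['cup', 'so', 'cold'] (min_width=11, slack=1)
Line 8: ['new', 'bridge'] (min_width=10, slack=2)
Line 9: ['universe'] (min_width=8, slack=4)
Line 10: ['small'] (min_width=5, slack=7)
Line 11: ['message'] (min_width=7, slack=5)
Line 12: ['golden'] (min_width=6, slack=6)
Line 13: ['architect'] (min_width=9, slack=3)
Line 14: ['knife', 'line'] (min_width=10, slack=2)
Total lines: 14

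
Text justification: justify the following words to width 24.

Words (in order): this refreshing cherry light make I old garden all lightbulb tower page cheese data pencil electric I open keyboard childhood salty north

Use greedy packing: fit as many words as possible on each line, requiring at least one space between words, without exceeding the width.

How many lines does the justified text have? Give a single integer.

Line 1: ['this', 'refreshing', 'cherry'] (min_width=22, slack=2)
Line 2: ['light', 'make', 'I', 'old', 'garden'] (min_width=23, slack=1)
Line 3: ['all', 'lightbulb', 'tower', 'page'] (min_width=24, slack=0)
Line 4: ['cheese', 'data', 'pencil'] (min_width=18, slack=6)
Line 5: ['electric', 'I', 'open', 'keyboard'] (min_width=24, slack=0)
Line 6: ['childhood', 'salty', 'north'] (min_width=21, slack=3)
Total lines: 6

Answer: 6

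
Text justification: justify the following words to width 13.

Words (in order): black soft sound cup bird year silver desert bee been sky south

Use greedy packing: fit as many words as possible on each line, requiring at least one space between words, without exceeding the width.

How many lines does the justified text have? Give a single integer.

Line 1: ['black', 'soft'] (min_width=10, slack=3)
Line 2: ['sound', 'cup'] (min_width=9, slack=4)
Line 3: ['bird', 'year'] (min_width=9, slack=4)
Line 4: ['silver', 'desert'] (min_width=13, slack=0)
Line 5: ['bee', 'been', 'sky'] (min_width=12, slack=1)
Line 6: ['south'] (min_width=5, slack=8)
Total lines: 6

Answer: 6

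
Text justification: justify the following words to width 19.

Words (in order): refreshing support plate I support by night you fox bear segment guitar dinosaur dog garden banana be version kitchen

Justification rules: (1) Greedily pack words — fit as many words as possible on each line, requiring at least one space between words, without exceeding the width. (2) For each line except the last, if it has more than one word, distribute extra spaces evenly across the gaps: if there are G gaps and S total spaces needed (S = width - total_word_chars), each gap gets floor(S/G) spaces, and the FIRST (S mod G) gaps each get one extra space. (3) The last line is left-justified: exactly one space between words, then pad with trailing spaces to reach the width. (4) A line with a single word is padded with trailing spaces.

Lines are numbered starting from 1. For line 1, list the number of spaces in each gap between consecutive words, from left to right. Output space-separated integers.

Answer: 2

Derivation:
Line 1: ['refreshing', 'support'] (min_width=18, slack=1)
Line 2: ['plate', 'I', 'support', 'by'] (min_width=18, slack=1)
Line 3: ['night', 'you', 'fox', 'bear'] (min_width=18, slack=1)
Line 4: ['segment', 'guitar'] (min_width=14, slack=5)
Line 5: ['dinosaur', 'dog', 'garden'] (min_width=19, slack=0)
Line 6: ['banana', 'be', 'version'] (min_width=17, slack=2)
Line 7: ['kitchen'] (min_width=7, slack=12)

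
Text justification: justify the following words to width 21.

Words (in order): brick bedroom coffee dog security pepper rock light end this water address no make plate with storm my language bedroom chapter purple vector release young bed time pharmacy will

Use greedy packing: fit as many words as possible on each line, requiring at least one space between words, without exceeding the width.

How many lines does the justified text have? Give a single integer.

Line 1: ['brick', 'bedroom', 'coffee'] (min_width=20, slack=1)
Line 2: ['dog', 'security', 'pepper'] (min_width=19, slack=2)
Line 3: ['rock', 'light', 'end', 'this'] (min_width=19, slack=2)
Line 4: ['water', 'address', 'no', 'make'] (min_width=21, slack=0)
Line 5: ['plate', 'with', 'storm', 'my'] (min_width=19, slack=2)
Line 6: ['language', 'bedroom'] (min_width=16, slack=5)
Line 7: ['chapter', 'purple', 'vector'] (min_width=21, slack=0)
Line 8: ['release', 'young', 'bed'] (min_width=17, slack=4)
Line 9: ['time', 'pharmacy', 'will'] (min_width=18, slack=3)
Total lines: 9

Answer: 9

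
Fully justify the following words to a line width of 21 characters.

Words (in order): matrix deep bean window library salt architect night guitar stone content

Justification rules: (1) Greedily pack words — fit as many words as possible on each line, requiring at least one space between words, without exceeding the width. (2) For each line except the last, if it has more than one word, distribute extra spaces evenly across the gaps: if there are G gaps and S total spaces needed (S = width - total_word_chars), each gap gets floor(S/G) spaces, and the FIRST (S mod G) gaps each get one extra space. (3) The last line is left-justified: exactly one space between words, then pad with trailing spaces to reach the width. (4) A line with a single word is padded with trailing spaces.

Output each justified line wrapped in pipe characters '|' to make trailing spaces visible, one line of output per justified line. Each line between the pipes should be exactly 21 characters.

Answer: |matrix    deep   bean|
|window  library  salt|
|architect       night|
|guitar stone content |

Derivation:
Line 1: ['matrix', 'deep', 'bean'] (min_width=16, slack=5)
Line 2: ['window', 'library', 'salt'] (min_width=19, slack=2)
Line 3: ['architect', 'night'] (min_width=15, slack=6)
Line 4: ['guitar', 'stone', 'content'] (min_width=20, slack=1)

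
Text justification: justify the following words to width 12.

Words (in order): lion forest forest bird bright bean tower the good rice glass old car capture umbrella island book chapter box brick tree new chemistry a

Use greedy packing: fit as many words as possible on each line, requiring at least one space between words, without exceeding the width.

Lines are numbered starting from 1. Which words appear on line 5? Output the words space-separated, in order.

Answer: good rice

Derivation:
Line 1: ['lion', 'forest'] (min_width=11, slack=1)
Line 2: ['forest', 'bird'] (min_width=11, slack=1)
Line 3: ['bright', 'bean'] (min_width=11, slack=1)
Line 4: ['tower', 'the'] (min_width=9, slack=3)
Line 5: ['good', 'rice'] (min_width=9, slack=3)
Line 6: ['glass', 'old'] (min_width=9, slack=3)
Line 7: ['car', 'capture'] (min_width=11, slack=1)
Line 8: ['umbrella'] (min_width=8, slack=4)
Line 9: ['island', 'book'] (min_width=11, slack=1)
Line 10: ['chapter', 'box'] (min_width=11, slack=1)
Line 11: ['brick', 'tree'] (min_width=10, slack=2)
Line 12: ['new'] (min_width=3, slack=9)
Line 13: ['chemistry', 'a'] (min_width=11, slack=1)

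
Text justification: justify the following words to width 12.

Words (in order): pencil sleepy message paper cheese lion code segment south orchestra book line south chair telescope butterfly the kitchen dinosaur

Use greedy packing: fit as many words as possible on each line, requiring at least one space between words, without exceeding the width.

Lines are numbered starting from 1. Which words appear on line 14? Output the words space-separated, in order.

Answer: dinosaur

Derivation:
Line 1: ['pencil'] (min_width=6, slack=6)
Line 2: ['sleepy'] (min_width=6, slack=6)
Line 3: ['message'] (min_width=7, slack=5)
Line 4: ['paper', 'cheese'] (min_width=12, slack=0)
Line 5: ['lion', 'code'] (min_width=9, slack=3)
Line 6: ['segment'] (min_width=7, slack=5)
Line 7: ['south'] (min_width=5, slack=7)
Line 8: ['orchestra'] (min_width=9, slack=3)
Line 9: ['book', 'line'] (min_width=9, slack=3)
Line 10: ['south', 'chair'] (min_width=11, slack=1)
Line 11: ['telescope'] (min_width=9, slack=3)
Line 12: ['butterfly'] (min_width=9, slack=3)
Line 13: ['the', 'kitchen'] (min_width=11, slack=1)
Line 14: ['dinosaur'] (min_width=8, slack=4)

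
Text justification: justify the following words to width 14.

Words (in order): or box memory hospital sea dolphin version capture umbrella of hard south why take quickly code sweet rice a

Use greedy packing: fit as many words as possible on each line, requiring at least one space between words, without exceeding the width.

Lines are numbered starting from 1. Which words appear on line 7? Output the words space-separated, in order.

Line 1: ['or', 'box', 'memory'] (min_width=13, slack=1)
Line 2: ['hospital', 'sea'] (min_width=12, slack=2)
Line 3: ['dolphin'] (min_width=7, slack=7)
Line 4: ['version'] (min_width=7, slack=7)
Line 5: ['capture'] (min_width=7, slack=7)
Line 6: ['umbrella', 'of'] (min_width=11, slack=3)
Line 7: ['hard', 'south', 'why'] (min_width=14, slack=0)
Line 8: ['take', 'quickly'] (min_width=12, slack=2)
Line 9: ['code', 'sweet'] (min_width=10, slack=4)
Line 10: ['rice', 'a'] (min_width=6, slack=8)

Answer: hard south why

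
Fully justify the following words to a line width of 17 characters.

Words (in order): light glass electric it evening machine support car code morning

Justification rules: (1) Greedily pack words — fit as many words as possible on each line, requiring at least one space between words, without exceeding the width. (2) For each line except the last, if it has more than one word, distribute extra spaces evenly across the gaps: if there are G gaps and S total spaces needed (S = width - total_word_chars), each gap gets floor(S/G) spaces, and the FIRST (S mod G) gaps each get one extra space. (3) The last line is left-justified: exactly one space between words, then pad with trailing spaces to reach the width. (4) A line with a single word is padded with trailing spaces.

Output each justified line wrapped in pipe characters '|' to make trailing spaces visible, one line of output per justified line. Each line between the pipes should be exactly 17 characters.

Answer: |light       glass|
|electric       it|
|evening   machine|
|support  car code|
|morning          |

Derivation:
Line 1: ['light', 'glass'] (min_width=11, slack=6)
Line 2: ['electric', 'it'] (min_width=11, slack=6)
Line 3: ['evening', 'machine'] (min_width=15, slack=2)
Line 4: ['support', 'car', 'code'] (min_width=16, slack=1)
Line 5: ['morning'] (min_width=7, slack=10)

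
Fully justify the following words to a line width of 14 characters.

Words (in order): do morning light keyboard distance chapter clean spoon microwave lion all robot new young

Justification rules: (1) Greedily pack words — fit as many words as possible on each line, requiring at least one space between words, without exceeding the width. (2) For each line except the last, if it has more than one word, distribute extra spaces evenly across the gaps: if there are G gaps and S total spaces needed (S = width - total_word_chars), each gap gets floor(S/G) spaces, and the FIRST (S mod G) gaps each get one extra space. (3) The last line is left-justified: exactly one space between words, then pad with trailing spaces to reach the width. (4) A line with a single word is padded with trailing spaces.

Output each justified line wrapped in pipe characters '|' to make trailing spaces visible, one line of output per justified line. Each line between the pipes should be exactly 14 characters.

Answer: |do     morning|
|light keyboard|
|distance      |
|chapter  clean|
|spoon         |
|microwave lion|
|all  robot new|
|young         |

Derivation:
Line 1: ['do', 'morning'] (min_width=10, slack=4)
Line 2: ['light', 'keyboard'] (min_width=14, slack=0)
Line 3: ['distance'] (min_width=8, slack=6)
Line 4: ['chapter', 'clean'] (min_width=13, slack=1)
Line 5: ['spoon'] (min_width=5, slack=9)
Line 6: ['microwave', 'lion'] (min_width=14, slack=0)
Line 7: ['all', 'robot', 'new'] (min_width=13, slack=1)
Line 8: ['young'] (min_width=5, slack=9)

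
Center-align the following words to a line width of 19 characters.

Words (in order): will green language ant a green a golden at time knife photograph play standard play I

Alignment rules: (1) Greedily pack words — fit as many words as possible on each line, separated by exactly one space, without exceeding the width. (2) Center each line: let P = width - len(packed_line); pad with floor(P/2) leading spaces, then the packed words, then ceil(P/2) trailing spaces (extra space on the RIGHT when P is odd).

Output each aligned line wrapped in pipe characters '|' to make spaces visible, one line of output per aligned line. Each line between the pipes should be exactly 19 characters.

Answer: |will green language|
|   ant a green a   |
|  golden at time   |
| knife photograph  |
|play standard play |
|         I         |

Derivation:
Line 1: ['will', 'green', 'language'] (min_width=19, slack=0)
Line 2: ['ant', 'a', 'green', 'a'] (min_width=13, slack=6)
Line 3: ['golden', 'at', 'time'] (min_width=14, slack=5)
Line 4: ['knife', 'photograph'] (min_width=16, slack=3)
Line 5: ['play', 'standard', 'play'] (min_width=18, slack=1)
Line 6: ['I'] (min_width=1, slack=18)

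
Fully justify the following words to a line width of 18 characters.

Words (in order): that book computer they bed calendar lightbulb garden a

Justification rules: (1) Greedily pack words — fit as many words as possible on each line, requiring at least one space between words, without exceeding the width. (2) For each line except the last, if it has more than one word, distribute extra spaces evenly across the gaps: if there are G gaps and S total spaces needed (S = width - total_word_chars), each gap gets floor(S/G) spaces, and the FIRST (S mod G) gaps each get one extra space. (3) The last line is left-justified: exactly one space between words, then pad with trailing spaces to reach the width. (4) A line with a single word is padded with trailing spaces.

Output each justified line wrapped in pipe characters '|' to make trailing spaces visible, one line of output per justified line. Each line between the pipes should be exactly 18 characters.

Answer: |that book computer|
|they  bed calendar|
|lightbulb garden a|

Derivation:
Line 1: ['that', 'book', 'computer'] (min_width=18, slack=0)
Line 2: ['they', 'bed', 'calendar'] (min_width=17, slack=1)
Line 3: ['lightbulb', 'garden', 'a'] (min_width=18, slack=0)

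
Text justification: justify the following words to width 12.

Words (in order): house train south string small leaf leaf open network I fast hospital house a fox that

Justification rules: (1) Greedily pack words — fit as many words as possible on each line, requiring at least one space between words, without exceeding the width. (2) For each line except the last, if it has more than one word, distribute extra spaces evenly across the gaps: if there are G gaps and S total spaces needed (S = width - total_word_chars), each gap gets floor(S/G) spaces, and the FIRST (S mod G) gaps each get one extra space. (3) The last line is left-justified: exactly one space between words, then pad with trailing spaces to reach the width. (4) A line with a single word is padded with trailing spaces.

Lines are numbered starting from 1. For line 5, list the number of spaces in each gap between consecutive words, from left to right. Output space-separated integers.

Line 1: ['house', 'train'] (min_width=11, slack=1)
Line 2: ['south', 'string'] (min_width=12, slack=0)
Line 3: ['small', 'leaf'] (min_width=10, slack=2)
Line 4: ['leaf', 'open'] (min_width=9, slack=3)
Line 5: ['network', 'I'] (min_width=9, slack=3)
Line 6: ['fast'] (min_width=4, slack=8)
Line 7: ['hospital'] (min_width=8, slack=4)
Line 8: ['house', 'a', 'fox'] (min_width=11, slack=1)
Line 9: ['that'] (min_width=4, slack=8)

Answer: 4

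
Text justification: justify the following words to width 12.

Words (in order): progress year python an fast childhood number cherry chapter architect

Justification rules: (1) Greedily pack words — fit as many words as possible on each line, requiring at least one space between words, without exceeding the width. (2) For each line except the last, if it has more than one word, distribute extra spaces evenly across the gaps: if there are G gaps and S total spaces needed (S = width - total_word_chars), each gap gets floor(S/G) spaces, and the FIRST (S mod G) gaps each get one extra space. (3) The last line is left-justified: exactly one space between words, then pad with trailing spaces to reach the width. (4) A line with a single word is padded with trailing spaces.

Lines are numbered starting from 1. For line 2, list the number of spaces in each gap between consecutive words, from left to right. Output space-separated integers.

Answer: 2

Derivation:
Line 1: ['progress'] (min_width=8, slack=4)
Line 2: ['year', 'python'] (min_width=11, slack=1)
Line 3: ['an', 'fast'] (min_width=7, slack=5)
Line 4: ['childhood'] (min_width=9, slack=3)
Line 5: ['number'] (min_width=6, slack=6)
Line 6: ['cherry'] (min_width=6, slack=6)
Line 7: ['chapter'] (min_width=7, slack=5)
Line 8: ['architect'] (min_width=9, slack=3)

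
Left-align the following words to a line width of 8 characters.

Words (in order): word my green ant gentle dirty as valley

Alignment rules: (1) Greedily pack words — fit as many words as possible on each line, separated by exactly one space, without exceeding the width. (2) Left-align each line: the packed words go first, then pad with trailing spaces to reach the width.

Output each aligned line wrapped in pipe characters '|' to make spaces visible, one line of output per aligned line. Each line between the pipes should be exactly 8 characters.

Answer: |word my |
|green   |
|ant     |
|gentle  |
|dirty as|
|valley  |

Derivation:
Line 1: ['word', 'my'] (min_width=7, slack=1)
Line 2: ['green'] (min_width=5, slack=3)
Line 3: ['ant'] (min_width=3, slack=5)
Line 4: ['gentle'] (min_width=6, slack=2)
Line 5: ['dirty', 'as'] (min_width=8, slack=0)
Line 6: ['valley'] (min_width=6, slack=2)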